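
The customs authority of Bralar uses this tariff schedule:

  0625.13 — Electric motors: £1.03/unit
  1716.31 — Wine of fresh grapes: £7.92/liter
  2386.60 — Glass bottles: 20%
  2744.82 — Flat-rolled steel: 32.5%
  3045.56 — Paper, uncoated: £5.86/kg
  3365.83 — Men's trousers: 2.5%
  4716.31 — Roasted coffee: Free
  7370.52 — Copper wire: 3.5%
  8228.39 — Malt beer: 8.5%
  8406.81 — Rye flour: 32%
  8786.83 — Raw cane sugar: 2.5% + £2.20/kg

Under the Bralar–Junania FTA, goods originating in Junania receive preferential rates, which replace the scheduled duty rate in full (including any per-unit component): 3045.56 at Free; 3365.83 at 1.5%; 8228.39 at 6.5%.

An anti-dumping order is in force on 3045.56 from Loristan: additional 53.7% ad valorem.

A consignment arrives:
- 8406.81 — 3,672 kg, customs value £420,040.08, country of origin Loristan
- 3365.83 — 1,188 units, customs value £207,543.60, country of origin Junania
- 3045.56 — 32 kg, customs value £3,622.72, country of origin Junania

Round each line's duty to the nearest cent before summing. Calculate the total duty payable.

£137,525.98

Line 1 (8406.81, Loristan, 3,672 kg, £420,040.08):
Base rate for 8406.81 is 32%.
Duty = £420,040.08 × 32% = £134,412.83.
Line 2 (3365.83, Junania, 1,188 units, £207,543.60):
Base rate for 3365.83 is 2.5%.
Origin Junania qualifies under the Bralar–Junania agreement and 3365.83 is covered: preferential rate 1.5% applies instead.
Duty = £207,543.60 × 1.5% = £3,113.15.
Line 3 (3045.56, Junania, 32 kg, £3,622.72):
Base rate for 3045.56 is £5.86/kg.
Origin Junania qualifies under the Bralar–Junania agreement and 3045.56 is covered: preferential rate Free applies instead.
The additional-duty order on 3045.56 targets Loristan, not Junania; it does not apply.
Duty = £3,622.72 × 0% = £0.00.
Total = £134,412.83 + £3,113.15 + £0.00 = £137,525.98.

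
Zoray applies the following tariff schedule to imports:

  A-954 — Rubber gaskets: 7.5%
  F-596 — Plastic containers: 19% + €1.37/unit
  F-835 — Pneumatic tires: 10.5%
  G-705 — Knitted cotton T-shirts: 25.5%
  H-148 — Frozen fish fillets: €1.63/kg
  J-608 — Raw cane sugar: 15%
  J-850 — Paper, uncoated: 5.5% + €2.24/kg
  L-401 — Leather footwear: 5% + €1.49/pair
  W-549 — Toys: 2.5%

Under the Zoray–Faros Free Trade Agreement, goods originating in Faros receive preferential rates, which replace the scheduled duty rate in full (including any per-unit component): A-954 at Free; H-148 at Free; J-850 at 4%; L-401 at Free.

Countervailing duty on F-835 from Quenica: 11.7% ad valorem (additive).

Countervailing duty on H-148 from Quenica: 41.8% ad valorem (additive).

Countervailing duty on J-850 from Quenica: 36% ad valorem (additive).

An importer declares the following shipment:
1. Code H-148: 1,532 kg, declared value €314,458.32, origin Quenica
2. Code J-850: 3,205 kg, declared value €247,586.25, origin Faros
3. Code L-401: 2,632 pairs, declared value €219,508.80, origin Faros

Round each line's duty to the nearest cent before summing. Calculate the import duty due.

Line 1 (H-148, Quenica, 1,532 kg, €314,458.32):
Base rate for H-148 is €1.63/kg.
H-148 has an FTA preferential rate, but origin Quenica is not Faros; base rate stands.
Additional duty on H-148 from Quenica: +41.8% ad valorem. Applied ad valorem rate = 41.8%.
Duty = €314,458.32 × 41.8% + 1,532 × €1.63 = €133,940.74.
Line 2 (J-850, Faros, 3,205 kg, €247,586.25):
Base rate for J-850 is 5.5% + €2.24/kg.
Origin Faros qualifies under the Zoray–Faros agreement and J-850 is covered: preferential rate 4% applies instead.
The additional-duty order on J-850 targets Quenica, not Faros; it does not apply.
Duty = €247,586.25 × 4% = €9,903.45.
Line 3 (L-401, Faros, 2,632 pairs, €219,508.80):
Base rate for L-401 is 5% + €1.49/pair.
Origin Faros qualifies under the Zoray–Faros agreement and L-401 is covered: preferential rate Free applies instead.
Duty = €219,508.80 × 0% = €0.00.
Total = €133,940.74 + €9,903.45 + €0.00 = €143,844.19.

€143,844.19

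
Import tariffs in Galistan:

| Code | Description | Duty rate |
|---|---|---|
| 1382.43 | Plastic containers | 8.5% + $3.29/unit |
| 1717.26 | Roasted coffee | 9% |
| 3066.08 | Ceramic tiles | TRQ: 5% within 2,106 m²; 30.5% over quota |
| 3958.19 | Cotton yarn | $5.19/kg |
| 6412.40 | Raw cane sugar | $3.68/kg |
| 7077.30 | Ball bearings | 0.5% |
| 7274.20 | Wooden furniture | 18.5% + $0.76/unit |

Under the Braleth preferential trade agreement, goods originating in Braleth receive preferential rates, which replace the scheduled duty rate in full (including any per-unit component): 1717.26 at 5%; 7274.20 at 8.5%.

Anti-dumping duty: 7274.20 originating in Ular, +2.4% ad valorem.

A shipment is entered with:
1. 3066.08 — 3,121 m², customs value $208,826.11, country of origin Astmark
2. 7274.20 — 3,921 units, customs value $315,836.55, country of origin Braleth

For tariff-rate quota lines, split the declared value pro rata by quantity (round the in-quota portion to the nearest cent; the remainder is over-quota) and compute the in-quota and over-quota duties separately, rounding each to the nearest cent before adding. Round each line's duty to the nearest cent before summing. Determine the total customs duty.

$54,605.39

Line 1 (3066.08, Astmark, 3,121 m², $208,826.11):
Code 3066.08 is under a tariff-rate quota (threshold 2,106 m²). In-quota: 2,106 m² at 5%; over-quota: 1,015 m² at 30.5%.
Pro-rata value split: in-quota = $208,826.11 × 2,106/3,121 = $140,912.46; over-quota = $208,826.11 − $140,912.46 = $67,913.65.
In-quota duty = $140,912.46 × 5% = $7,045.62. Over-quota duty = $67,913.65 × 30.5% = $20,713.66.
Line duty = $7,045.62 + $20,713.66 = $27,759.28.
Line 2 (7274.20, Braleth, 3,921 units, $315,836.55):
Base rate for 7274.20 is 18.5% + $0.76/unit.
Origin Braleth qualifies under the Galistan–Braleth agreement and 7274.20 is covered: preferential rate 8.5% applies instead.
The additional-duty order on 7274.20 targets Ular, not Braleth; it does not apply.
Duty = $315,836.55 × 8.5% = $26,846.11.
Total = $27,759.28 + $26,846.11 = $54,605.39.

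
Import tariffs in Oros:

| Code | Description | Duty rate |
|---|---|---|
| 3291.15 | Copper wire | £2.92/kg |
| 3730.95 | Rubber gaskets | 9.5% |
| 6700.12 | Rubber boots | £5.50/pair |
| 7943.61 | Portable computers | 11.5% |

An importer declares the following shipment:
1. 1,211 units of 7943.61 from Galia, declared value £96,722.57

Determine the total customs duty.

Line 1 (7943.61, Galia, 1,211 units, £96,722.57):
Base rate for 7943.61 is 11.5%.
Duty = £96,722.57 × 11.5% = £11,123.10.

£11,123.10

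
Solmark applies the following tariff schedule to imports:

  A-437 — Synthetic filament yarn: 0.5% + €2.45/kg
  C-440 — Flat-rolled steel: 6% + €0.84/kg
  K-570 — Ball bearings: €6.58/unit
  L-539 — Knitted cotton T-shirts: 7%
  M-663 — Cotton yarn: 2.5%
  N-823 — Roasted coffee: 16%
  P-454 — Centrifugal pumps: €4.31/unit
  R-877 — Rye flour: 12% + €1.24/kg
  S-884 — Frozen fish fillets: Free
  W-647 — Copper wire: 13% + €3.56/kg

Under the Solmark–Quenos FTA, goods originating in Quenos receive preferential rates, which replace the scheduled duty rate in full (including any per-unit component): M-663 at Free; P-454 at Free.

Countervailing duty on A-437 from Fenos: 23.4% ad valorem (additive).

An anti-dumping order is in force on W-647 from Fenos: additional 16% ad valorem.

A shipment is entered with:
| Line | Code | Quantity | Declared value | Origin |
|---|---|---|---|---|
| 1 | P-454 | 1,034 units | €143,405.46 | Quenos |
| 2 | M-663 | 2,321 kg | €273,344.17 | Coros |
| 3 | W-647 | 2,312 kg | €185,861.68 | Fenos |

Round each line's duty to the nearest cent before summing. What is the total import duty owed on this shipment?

Line 1 (P-454, Quenos, 1,034 units, €143,405.46):
Base rate for P-454 is €4.31/unit.
Origin Quenos qualifies under the Solmark–Quenos agreement and P-454 is covered: preferential rate Free applies instead.
Duty = €143,405.46 × 0% = €0.00.
Line 2 (M-663, Coros, 2,321 kg, €273,344.17):
Base rate for M-663 is 2.5%.
M-663 has an FTA preferential rate, but origin Coros is not Quenos; base rate stands.
Duty = €273,344.17 × 2.5% = €6,833.60.
Line 3 (W-647, Fenos, 2,312 kg, €185,861.68):
Base rate for W-647 is 13% + €3.56/kg.
Additional duty on W-647 from Fenos: +16%. Applied ad valorem rate: 13% + 16% = 29%.
Duty = €185,861.68 × 29% + 2,312 × €3.56 = €62,130.61.
Total = €0.00 + €6,833.60 + €62,130.61 = €68,964.21.

€68,964.21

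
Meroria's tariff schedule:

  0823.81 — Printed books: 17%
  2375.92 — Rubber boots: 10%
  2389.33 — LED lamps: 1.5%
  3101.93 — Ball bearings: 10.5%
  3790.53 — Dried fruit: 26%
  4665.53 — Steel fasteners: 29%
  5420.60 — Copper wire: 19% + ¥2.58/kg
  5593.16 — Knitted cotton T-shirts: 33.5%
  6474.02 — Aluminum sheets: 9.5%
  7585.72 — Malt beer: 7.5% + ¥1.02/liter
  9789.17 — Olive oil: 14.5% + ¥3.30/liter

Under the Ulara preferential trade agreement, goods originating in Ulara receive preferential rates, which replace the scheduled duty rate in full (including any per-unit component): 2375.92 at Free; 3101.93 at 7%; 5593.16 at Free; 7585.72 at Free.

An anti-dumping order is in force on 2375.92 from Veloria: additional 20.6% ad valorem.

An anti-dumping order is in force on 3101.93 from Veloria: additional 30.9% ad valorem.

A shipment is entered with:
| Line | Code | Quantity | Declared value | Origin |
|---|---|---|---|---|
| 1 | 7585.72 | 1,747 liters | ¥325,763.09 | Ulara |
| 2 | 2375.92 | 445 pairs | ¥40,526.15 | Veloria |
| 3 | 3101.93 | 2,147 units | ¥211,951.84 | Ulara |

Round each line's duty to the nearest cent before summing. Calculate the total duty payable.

¥27,237.63

Line 1 (7585.72, Ulara, 1,747 liters, ¥325,763.09):
Base rate for 7585.72 is 7.5% + ¥1.02/liter.
Origin Ulara qualifies under the Meroria–Ulara agreement and 7585.72 is covered: preferential rate Free applies instead.
Duty = ¥325,763.09 × 0% = ¥0.00.
Line 2 (2375.92, Veloria, 445 pairs, ¥40,526.15):
Base rate for 2375.92 is 10%.
2375.92 has an FTA preferential rate, but origin Veloria is not Ulara; base rate stands.
Additional duty on 2375.92 from Veloria: +20.6%. Applied ad valorem rate: 10% + 20.6% = 30.6%.
Duty = ¥40,526.15 × 30.6% = ¥12,401.00.
Line 3 (3101.93, Ulara, 2,147 units, ¥211,951.84):
Base rate for 3101.93 is 10.5%.
Origin Ulara qualifies under the Meroria–Ulara agreement and 3101.93 is covered: preferential rate 7% applies instead.
The additional-duty order on 3101.93 targets Veloria, not Ulara; it does not apply.
Duty = ¥211,951.84 × 7% = ¥14,836.63.
Total = ¥0.00 + ¥12,401.00 + ¥14,836.63 = ¥27,237.63.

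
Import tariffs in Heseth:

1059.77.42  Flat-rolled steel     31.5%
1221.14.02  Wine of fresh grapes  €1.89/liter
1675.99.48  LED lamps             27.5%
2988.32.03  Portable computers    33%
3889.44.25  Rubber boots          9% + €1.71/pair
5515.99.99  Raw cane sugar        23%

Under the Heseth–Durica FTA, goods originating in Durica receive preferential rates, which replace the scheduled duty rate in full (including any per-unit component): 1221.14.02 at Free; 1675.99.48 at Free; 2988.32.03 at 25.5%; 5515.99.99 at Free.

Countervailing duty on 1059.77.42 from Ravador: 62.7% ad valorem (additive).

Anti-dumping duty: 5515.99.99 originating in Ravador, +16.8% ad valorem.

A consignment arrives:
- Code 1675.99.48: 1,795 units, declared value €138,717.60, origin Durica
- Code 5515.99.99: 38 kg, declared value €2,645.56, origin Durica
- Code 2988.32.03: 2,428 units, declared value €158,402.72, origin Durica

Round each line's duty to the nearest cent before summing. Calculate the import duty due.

€40,392.69

Line 1 (1675.99.48, Durica, 1,795 units, €138,717.60):
Base rate for 1675.99.48 is 27.5%.
Origin Durica qualifies under the Heseth–Durica agreement and 1675.99.48 is covered: preferential rate Free applies instead.
Duty = €138,717.60 × 0% = €0.00.
Line 2 (5515.99.99, Durica, 38 kg, €2,645.56):
Base rate for 5515.99.99 is 23%.
Origin Durica qualifies under the Heseth–Durica agreement and 5515.99.99 is covered: preferential rate Free applies instead.
The additional-duty order on 5515.99.99 targets Ravador, not Durica; it does not apply.
Duty = €2,645.56 × 0% = €0.00.
Line 3 (2988.32.03, Durica, 2,428 units, €158,402.72):
Base rate for 2988.32.03 is 33%.
Origin Durica qualifies under the Heseth–Durica agreement and 2988.32.03 is covered: preferential rate 25.5% applies instead.
Duty = €158,402.72 × 25.5% = €40,392.69.
Total = €0.00 + €0.00 + €40,392.69 = €40,392.69.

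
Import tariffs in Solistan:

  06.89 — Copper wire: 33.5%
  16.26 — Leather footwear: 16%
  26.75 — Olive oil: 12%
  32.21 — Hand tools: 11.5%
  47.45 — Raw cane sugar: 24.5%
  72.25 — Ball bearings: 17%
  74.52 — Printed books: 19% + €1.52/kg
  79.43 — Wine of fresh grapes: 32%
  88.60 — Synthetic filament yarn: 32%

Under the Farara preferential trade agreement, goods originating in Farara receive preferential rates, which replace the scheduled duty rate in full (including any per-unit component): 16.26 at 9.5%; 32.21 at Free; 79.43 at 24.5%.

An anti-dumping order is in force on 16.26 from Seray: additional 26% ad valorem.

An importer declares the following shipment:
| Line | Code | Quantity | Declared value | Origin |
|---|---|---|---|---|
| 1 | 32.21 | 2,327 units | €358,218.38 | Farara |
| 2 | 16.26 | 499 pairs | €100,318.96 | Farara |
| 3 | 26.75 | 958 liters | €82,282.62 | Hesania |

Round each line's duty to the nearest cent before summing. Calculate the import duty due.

€19,404.21

Line 1 (32.21, Farara, 2,327 units, €358,218.38):
Base rate for 32.21 is 11.5%.
Origin Farara qualifies under the Solistan–Farara agreement and 32.21 is covered: preferential rate Free applies instead.
Duty = €358,218.38 × 0% = €0.00.
Line 2 (16.26, Farara, 499 pairs, €100,318.96):
Base rate for 16.26 is 16%.
Origin Farara qualifies under the Solistan–Farara agreement and 16.26 is covered: preferential rate 9.5% applies instead.
The additional-duty order on 16.26 targets Seray, not Farara; it does not apply.
Duty = €100,318.96 × 9.5% = €9,530.30.
Line 3 (26.75, Hesania, 958 liters, €82,282.62):
Base rate for 26.75 is 12%.
Duty = €82,282.62 × 12% = €9,873.91.
Total = €0.00 + €9,530.30 + €9,873.91 = €19,404.21.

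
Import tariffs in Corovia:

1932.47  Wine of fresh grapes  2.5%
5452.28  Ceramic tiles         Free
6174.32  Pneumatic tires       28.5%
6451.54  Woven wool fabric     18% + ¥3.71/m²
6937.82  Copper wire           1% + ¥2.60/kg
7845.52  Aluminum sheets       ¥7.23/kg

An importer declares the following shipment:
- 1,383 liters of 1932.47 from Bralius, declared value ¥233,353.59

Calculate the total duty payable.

¥5,833.84

Line 1 (1932.47, Bralius, 1,383 liters, ¥233,353.59):
Base rate for 1932.47 is 2.5%.
Duty = ¥233,353.59 × 2.5% = ¥5,833.84.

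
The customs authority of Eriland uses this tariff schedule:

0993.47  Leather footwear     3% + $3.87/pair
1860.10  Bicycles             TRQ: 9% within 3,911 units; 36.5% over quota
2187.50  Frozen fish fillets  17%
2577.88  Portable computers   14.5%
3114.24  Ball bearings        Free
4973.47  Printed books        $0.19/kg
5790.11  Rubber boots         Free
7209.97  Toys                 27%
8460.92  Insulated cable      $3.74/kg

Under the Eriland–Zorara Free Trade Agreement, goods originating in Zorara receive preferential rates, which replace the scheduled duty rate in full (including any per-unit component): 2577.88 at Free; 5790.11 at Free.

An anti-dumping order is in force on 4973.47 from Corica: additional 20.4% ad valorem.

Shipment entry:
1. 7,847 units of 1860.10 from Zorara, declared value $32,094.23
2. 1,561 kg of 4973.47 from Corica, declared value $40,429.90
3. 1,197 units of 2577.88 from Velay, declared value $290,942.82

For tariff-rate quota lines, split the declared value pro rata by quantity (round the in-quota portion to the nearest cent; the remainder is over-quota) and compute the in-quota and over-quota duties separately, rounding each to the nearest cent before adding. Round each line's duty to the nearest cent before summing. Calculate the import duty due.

$58,046.50

Line 1 (1860.10, Zorara, 7,847 units, $32,094.23):
Code 1860.10 is under a tariff-rate quota (threshold 3,911 units). In-quota: 3,911 units at 9%; over-quota: 3,936 units at 36.5%.
Pro-rata value split: in-quota = $32,094.23 × 3,911/7,847 = $15,995.99; over-quota = $32,094.23 − $15,995.99 = $16,098.24.
In-quota duty = $15,995.99 × 9% = $1,439.64. Over-quota duty = $16,098.24 × 36.5% = $5,875.86.
Line duty = $1,439.64 + $5,875.86 = $7,315.50.
Line 2 (4973.47, Corica, 1,561 kg, $40,429.90):
Base rate for 4973.47 is $0.19/kg.
Additional duty on 4973.47 from Corica: +20.4% ad valorem. Applied ad valorem rate = 20.4%.
Duty = $40,429.90 × 20.4% + 1,561 × $0.19 = $8,544.29.
Line 3 (2577.88, Velay, 1,197 units, $290,942.82):
Base rate for 2577.88 is 14.5%.
2577.88 has an FTA preferential rate, but origin Velay is not Zorara; base rate stands.
Duty = $290,942.82 × 14.5% = $42,186.71.
Total = $7,315.50 + $8,544.29 + $42,186.71 = $58,046.50.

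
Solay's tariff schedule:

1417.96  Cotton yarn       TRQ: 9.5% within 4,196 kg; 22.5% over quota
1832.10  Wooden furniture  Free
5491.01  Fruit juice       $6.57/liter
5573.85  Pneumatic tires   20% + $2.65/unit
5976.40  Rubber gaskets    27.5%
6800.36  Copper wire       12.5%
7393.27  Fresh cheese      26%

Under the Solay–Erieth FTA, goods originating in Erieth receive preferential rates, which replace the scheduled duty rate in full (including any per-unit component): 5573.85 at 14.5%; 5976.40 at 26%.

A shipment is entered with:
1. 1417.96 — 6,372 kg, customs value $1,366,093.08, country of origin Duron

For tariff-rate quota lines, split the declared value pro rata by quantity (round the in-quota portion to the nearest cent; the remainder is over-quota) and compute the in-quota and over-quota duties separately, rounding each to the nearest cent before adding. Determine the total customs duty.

Line 1 (1417.96, Duron, 6,372 kg, $1,366,093.08):
Code 1417.96 is under a tariff-rate quota (threshold 4,196 kg). In-quota: 4,196 kg at 9.5%; over-quota: 2,176 kg at 22.5%.
Pro-rata value split: in-quota = $1,366,093.08 × 4,196/6,372 = $899,580.44; over-quota = $1,366,093.08 − $899,580.44 = $466,512.64.
In-quota duty = $899,580.44 × 9.5% = $85,460.14. Over-quota duty = $466,512.64 × 22.5% = $104,965.34.
Line duty = $85,460.14 + $104,965.34 = $190,425.48.

$190,425.48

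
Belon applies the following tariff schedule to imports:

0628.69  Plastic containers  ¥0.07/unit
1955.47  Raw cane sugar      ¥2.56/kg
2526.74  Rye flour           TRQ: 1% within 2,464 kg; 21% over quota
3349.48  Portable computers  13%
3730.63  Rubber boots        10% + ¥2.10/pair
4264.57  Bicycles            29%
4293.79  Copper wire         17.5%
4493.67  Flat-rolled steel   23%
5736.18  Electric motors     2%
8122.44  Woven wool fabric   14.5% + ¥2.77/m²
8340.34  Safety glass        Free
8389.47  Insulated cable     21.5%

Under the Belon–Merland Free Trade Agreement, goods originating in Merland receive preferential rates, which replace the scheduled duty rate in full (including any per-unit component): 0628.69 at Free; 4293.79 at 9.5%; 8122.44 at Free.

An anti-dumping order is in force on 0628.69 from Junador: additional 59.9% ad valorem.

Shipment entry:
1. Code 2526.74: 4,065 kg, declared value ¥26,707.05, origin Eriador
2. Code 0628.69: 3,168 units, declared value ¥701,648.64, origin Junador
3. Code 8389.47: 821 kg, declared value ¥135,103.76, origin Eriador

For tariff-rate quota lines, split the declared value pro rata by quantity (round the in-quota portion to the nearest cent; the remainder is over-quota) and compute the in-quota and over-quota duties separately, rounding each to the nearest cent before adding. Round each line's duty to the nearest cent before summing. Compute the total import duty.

¥451,927.39

Line 1 (2526.74, Eriador, 4,065 kg, ¥26,707.05):
Code 2526.74 is under a tariff-rate quota (threshold 2,464 kg). In-quota: 2,464 kg at 1%; over-quota: 1,601 kg at 21%.
Pro-rata value split: in-quota = ¥26,707.05 × 2,464/4,065 = ¥16,188.48; over-quota = ¥26,707.05 − ¥16,188.48 = ¥10,518.57.
In-quota duty = ¥16,188.48 × 1% = ¥161.88. Over-quota duty = ¥10,518.57 × 21% = ¥2,208.90.
Line duty = ¥161.88 + ¥2,208.90 = ¥2,370.78.
Line 2 (0628.69, Junador, 3,168 units, ¥701,648.64):
Base rate for 0628.69 is ¥0.07/unit.
0628.69 has an FTA preferential rate, but origin Junador is not Merland; base rate stands.
Additional duty on 0628.69 from Junador: +59.9% ad valorem. Applied ad valorem rate = 59.9%.
Duty = ¥701,648.64 × 59.9% + 3,168 × ¥0.07 = ¥420,509.30.
Line 3 (8389.47, Eriador, 821 kg, ¥135,103.76):
Base rate for 8389.47 is 21.5%.
Duty = ¥135,103.76 × 21.5% = ¥29,047.31.
Total = ¥2,370.78 + ¥420,509.30 + ¥29,047.31 = ¥451,927.39.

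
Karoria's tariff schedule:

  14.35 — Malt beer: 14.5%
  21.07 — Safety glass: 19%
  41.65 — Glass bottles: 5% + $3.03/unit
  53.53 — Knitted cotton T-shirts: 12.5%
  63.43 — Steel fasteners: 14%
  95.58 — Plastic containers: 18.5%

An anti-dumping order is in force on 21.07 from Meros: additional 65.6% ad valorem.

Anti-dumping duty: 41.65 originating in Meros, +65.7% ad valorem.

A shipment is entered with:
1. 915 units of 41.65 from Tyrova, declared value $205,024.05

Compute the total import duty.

Line 1 (41.65, Tyrova, 915 units, $205,024.05):
Base rate for 41.65 is 5% + $3.03/unit.
The additional-duty order on 41.65 targets Meros, not Tyrova; it does not apply.
Duty = $205,024.05 × 5% + 915 × $3.03 = $13,023.65.

$13,023.65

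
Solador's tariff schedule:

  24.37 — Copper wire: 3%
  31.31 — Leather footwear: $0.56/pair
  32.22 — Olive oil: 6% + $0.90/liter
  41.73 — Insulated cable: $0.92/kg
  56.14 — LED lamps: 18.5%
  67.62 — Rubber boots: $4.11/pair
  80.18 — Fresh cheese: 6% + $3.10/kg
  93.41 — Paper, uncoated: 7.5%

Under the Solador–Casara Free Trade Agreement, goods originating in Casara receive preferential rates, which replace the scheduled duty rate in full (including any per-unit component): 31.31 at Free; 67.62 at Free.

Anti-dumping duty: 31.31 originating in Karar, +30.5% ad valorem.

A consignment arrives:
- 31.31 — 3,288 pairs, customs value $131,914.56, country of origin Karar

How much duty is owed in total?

Line 1 (31.31, Karar, 3,288 pairs, $131,914.56):
Base rate for 31.31 is $0.56/pair.
31.31 has an FTA preferential rate, but origin Karar is not Casara; base rate stands.
Additional duty on 31.31 from Karar: +30.5% ad valorem. Applied ad valorem rate = 30.5%.
Duty = $131,914.56 × 30.5% + 3,288 × $0.56 = $42,075.22.

$42,075.22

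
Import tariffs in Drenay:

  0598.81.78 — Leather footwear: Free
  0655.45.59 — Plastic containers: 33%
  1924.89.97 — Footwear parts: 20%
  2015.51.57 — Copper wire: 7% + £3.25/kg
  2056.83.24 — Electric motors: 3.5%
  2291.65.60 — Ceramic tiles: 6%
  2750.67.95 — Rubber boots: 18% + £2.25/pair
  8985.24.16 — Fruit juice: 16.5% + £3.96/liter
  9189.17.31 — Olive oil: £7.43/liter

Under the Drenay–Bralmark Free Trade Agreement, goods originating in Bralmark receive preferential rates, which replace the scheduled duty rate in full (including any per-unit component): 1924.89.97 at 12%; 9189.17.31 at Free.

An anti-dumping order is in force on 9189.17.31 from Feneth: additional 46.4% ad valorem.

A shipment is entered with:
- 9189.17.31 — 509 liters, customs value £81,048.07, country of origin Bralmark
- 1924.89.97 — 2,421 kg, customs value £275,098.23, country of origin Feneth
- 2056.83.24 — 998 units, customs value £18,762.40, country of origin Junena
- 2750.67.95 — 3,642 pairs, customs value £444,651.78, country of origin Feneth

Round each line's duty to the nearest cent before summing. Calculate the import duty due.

Line 1 (9189.17.31, Bralmark, 509 liters, £81,048.07):
Base rate for 9189.17.31 is £7.43/liter.
Origin Bralmark qualifies under the Drenay–Bralmark agreement and 9189.17.31 is covered: preferential rate Free applies instead.
The additional-duty order on 9189.17.31 targets Feneth, not Bralmark; it does not apply.
Duty = £81,048.07 × 0% = £0.00.
Line 2 (1924.89.97, Feneth, 2,421 kg, £275,098.23):
Base rate for 1924.89.97 is 20%.
1924.89.97 has an FTA preferential rate, but origin Feneth is not Bralmark; base rate stands.
Duty = £275,098.23 × 20% = £55,019.65.
Line 3 (2056.83.24, Junena, 998 units, £18,762.40):
Base rate for 2056.83.24 is 3.5%.
Duty = £18,762.40 × 3.5% = £656.68.
Line 4 (2750.67.95, Feneth, 3,642 pairs, £444,651.78):
Base rate for 2750.67.95 is 18% + £2.25/pair.
Duty = £444,651.78 × 18% + 3,642 × £2.25 = £88,231.82.
Total = £0.00 + £55,019.65 + £656.68 + £88,231.82 = £143,908.15.

£143,908.15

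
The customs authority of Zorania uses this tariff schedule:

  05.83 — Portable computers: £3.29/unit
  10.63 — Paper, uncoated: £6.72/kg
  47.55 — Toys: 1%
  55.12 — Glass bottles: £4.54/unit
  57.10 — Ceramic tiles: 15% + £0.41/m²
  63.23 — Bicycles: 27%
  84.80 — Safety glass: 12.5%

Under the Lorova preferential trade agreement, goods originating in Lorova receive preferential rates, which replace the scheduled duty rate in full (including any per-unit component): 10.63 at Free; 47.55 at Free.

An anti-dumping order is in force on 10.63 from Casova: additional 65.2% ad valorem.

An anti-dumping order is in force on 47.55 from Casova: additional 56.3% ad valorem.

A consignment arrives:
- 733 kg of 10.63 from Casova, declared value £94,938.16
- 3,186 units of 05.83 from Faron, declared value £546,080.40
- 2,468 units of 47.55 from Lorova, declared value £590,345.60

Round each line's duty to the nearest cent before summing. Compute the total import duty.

£77,307.38

Line 1 (10.63, Casova, 733 kg, £94,938.16):
Base rate for 10.63 is £6.72/kg.
10.63 has an FTA preferential rate, but origin Casova is not Lorova; base rate stands.
Additional duty on 10.63 from Casova: +65.2% ad valorem. Applied ad valorem rate = 65.2%.
Duty = £94,938.16 × 65.2% + 733 × £6.72 = £66,825.44.
Line 2 (05.83, Faron, 3,186 units, £546,080.40):
Base rate for 05.83 is £3.29/unit.
Duty = 3,186 × £3.29 = £10,481.94.
Line 3 (47.55, Lorova, 2,468 units, £590,345.60):
Base rate for 47.55 is 1%.
Origin Lorova qualifies under the Zorania–Lorova agreement and 47.55 is covered: preferential rate Free applies instead.
The additional-duty order on 47.55 targets Casova, not Lorova; it does not apply.
Duty = £590,345.60 × 0% = £0.00.
Total = £66,825.44 + £10,481.94 + £0.00 = £77,307.38.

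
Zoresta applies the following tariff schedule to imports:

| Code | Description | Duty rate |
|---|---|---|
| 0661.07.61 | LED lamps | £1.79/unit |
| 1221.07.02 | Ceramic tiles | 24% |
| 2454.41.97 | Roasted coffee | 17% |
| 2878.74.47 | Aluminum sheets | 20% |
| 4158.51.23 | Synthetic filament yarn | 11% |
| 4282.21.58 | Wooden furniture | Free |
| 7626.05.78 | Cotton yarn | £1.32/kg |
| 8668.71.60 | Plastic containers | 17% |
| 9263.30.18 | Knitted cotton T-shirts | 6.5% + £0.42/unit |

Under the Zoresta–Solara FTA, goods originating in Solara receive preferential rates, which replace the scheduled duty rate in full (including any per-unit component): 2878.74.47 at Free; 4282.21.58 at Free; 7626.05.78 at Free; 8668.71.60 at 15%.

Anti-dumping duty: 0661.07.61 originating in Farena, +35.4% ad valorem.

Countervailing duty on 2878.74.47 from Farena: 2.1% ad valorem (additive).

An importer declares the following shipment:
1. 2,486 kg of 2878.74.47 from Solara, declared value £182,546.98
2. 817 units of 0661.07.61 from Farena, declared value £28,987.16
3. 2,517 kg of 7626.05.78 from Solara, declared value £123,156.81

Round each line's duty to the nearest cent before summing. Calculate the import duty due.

£11,723.88

Line 1 (2878.74.47, Solara, 2,486 kg, £182,546.98):
Base rate for 2878.74.47 is 20%.
Origin Solara qualifies under the Zoresta–Solara agreement and 2878.74.47 is covered: preferential rate Free applies instead.
The additional-duty order on 2878.74.47 targets Farena, not Solara; it does not apply.
Duty = £182,546.98 × 0% = £0.00.
Line 2 (0661.07.61, Farena, 817 units, £28,987.16):
Base rate for 0661.07.61 is £1.79/unit.
Additional duty on 0661.07.61 from Farena: +35.4% ad valorem. Applied ad valorem rate = 35.4%.
Duty = £28,987.16 × 35.4% + 817 × £1.79 = £11,723.88.
Line 3 (7626.05.78, Solara, 2,517 kg, £123,156.81):
Base rate for 7626.05.78 is £1.32/kg.
Origin Solara qualifies under the Zoresta–Solara agreement and 7626.05.78 is covered: preferential rate Free applies instead.
Duty = £123,156.81 × 0% = £0.00.
Total = £0.00 + £11,723.88 + £0.00 = £11,723.88.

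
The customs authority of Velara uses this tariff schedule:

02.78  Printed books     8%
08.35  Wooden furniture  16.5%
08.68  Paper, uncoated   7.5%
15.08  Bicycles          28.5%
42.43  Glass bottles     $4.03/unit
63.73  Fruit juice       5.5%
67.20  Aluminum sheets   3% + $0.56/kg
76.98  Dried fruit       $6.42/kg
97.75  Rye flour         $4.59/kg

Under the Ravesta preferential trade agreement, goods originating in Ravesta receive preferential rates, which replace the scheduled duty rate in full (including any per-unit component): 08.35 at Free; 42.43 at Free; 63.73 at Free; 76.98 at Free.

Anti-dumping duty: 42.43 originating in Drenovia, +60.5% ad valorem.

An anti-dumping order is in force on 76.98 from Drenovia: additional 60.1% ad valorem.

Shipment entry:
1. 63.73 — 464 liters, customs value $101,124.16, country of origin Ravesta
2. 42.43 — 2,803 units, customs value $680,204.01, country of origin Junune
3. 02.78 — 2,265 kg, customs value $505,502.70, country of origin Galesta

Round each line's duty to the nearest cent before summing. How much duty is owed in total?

Line 1 (63.73, Ravesta, 464 liters, $101,124.16):
Base rate for 63.73 is 5.5%.
Origin Ravesta qualifies under the Velara–Ravesta agreement and 63.73 is covered: preferential rate Free applies instead.
Duty = $101,124.16 × 0% = $0.00.
Line 2 (42.43, Junune, 2,803 units, $680,204.01):
Base rate for 42.43 is $4.03/unit.
42.43 has an FTA preferential rate, but origin Junune is not Ravesta; base rate stands.
The additional-duty order on 42.43 targets Drenovia, not Junune; it does not apply.
Duty = 2,803 × $4.03 = $11,296.09.
Line 3 (02.78, Galesta, 2,265 kg, $505,502.70):
Base rate for 02.78 is 8%.
Duty = $505,502.70 × 8% = $40,440.22.
Total = $0.00 + $11,296.09 + $40,440.22 = $51,736.31.

$51,736.31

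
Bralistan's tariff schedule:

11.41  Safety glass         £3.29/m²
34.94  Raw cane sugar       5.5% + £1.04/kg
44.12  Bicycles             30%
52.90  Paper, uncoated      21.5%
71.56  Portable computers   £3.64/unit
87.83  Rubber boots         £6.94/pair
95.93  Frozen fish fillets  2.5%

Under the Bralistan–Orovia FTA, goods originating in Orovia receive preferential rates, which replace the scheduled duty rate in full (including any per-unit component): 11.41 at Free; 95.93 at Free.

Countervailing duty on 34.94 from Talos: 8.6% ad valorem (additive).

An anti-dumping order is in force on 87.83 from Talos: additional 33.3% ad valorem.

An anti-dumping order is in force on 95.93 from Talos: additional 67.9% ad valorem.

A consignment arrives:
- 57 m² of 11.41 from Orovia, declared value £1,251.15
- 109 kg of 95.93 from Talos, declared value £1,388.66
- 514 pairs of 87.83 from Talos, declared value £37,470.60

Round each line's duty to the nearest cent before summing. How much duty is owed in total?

Line 1 (11.41, Orovia, 57 m², £1,251.15):
Base rate for 11.41 is £3.29/m².
Origin Orovia qualifies under the Bralistan–Orovia agreement and 11.41 is covered: preferential rate Free applies instead.
Duty = £1,251.15 × 0% = £0.00.
Line 2 (95.93, Talos, 109 kg, £1,388.66):
Base rate for 95.93 is 2.5%.
95.93 has an FTA preferential rate, but origin Talos is not Orovia; base rate stands.
Additional duty on 95.93 from Talos: +67.9%. Applied ad valorem rate: 2.5% + 67.9% = 70.4%.
Duty = £1,388.66 × 70.4% = £977.62.
Line 3 (87.83, Talos, 514 pairs, £37,470.60):
Base rate for 87.83 is £6.94/pair.
Additional duty on 87.83 from Talos: +33.3% ad valorem. Applied ad valorem rate = 33.3%.
Duty = £37,470.60 × 33.3% + 514 × £6.94 = £16,044.87.
Total = £0.00 + £977.62 + £16,044.87 = £17,022.49.

£17,022.49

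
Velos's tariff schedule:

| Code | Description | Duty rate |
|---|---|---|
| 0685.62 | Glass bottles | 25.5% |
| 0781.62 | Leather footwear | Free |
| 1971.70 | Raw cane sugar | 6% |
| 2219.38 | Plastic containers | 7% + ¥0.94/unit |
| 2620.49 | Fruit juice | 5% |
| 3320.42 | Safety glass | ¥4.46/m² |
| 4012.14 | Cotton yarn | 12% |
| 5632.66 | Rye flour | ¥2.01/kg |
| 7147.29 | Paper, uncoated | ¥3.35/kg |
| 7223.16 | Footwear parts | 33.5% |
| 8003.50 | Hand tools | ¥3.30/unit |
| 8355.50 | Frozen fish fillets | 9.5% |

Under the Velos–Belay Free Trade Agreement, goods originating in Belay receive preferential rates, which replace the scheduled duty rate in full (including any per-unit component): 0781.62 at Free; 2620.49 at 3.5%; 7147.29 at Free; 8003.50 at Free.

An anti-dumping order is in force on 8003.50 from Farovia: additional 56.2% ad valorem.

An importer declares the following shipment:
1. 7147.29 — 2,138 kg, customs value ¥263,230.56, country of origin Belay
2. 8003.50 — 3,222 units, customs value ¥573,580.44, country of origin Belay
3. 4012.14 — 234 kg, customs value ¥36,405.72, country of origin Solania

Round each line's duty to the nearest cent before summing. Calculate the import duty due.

Line 1 (7147.29, Belay, 2,138 kg, ¥263,230.56):
Base rate for 7147.29 is ¥3.35/kg.
Origin Belay qualifies under the Velos–Belay agreement and 7147.29 is covered: preferential rate Free applies instead.
Duty = ¥263,230.56 × 0% = ¥0.00.
Line 2 (8003.50, Belay, 3,222 units, ¥573,580.44):
Base rate for 8003.50 is ¥3.30/unit.
Origin Belay qualifies under the Velos–Belay agreement and 8003.50 is covered: preferential rate Free applies instead.
The additional-duty order on 8003.50 targets Farovia, not Belay; it does not apply.
Duty = ¥573,580.44 × 0% = ¥0.00.
Line 3 (4012.14, Solania, 234 kg, ¥36,405.72):
Base rate for 4012.14 is 12%.
Duty = ¥36,405.72 × 12% = ¥4,368.69.
Total = ¥0.00 + ¥0.00 + ¥4,368.69 = ¥4,368.69.

¥4,368.69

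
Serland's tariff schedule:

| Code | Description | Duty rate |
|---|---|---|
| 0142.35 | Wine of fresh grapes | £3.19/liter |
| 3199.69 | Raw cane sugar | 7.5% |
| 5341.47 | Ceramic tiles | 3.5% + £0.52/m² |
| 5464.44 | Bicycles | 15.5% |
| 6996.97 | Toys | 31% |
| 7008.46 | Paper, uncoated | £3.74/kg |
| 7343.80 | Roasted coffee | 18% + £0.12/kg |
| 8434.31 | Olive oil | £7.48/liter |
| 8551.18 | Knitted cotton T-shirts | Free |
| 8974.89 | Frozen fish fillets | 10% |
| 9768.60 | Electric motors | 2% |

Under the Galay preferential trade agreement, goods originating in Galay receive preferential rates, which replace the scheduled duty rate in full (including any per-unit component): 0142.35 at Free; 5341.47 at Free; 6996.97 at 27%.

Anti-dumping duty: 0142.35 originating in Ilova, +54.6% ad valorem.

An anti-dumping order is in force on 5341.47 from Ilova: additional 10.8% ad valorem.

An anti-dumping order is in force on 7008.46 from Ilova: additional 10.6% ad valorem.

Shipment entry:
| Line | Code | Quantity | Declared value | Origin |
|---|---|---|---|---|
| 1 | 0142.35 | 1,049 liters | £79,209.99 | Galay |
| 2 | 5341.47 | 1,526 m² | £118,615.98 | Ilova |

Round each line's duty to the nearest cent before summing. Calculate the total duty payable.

Line 1 (0142.35, Galay, 1,049 liters, £79,209.99):
Base rate for 0142.35 is £3.19/liter.
Origin Galay qualifies under the Serland–Galay agreement and 0142.35 is covered: preferential rate Free applies instead.
The additional-duty order on 0142.35 targets Ilova, not Galay; it does not apply.
Duty = £79,209.99 × 0% = £0.00.
Line 2 (5341.47, Ilova, 1,526 m², £118,615.98):
Base rate for 5341.47 is 3.5% + £0.52/m².
5341.47 has an FTA preferential rate, but origin Ilova is not Galay; base rate stands.
Additional duty on 5341.47 from Ilova: +10.8%. Applied ad valorem rate: 3.5% + 10.8% = 14.3%.
Duty = £118,615.98 × 14.3% + 1,526 × £0.52 = £17,755.61.
Total = £0.00 + £17,755.61 = £17,755.61.

£17,755.61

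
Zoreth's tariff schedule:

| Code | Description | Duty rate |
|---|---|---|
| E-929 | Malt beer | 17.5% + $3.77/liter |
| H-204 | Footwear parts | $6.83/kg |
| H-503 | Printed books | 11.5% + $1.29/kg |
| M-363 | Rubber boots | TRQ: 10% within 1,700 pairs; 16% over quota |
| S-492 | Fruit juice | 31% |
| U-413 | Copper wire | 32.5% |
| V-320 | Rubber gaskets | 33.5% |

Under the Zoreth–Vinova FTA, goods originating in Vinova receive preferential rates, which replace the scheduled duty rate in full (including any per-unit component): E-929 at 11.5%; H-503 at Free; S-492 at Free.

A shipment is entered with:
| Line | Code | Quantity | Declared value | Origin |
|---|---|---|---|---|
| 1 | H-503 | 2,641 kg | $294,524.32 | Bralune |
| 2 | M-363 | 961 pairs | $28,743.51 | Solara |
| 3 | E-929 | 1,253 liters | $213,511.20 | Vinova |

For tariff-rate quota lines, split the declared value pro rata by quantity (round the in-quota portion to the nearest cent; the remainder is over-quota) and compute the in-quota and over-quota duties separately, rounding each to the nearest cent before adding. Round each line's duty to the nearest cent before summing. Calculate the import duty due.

$64,705.33

Line 1 (H-503, Bralune, 2,641 kg, $294,524.32):
Base rate for H-503 is 11.5% + $1.29/kg.
H-503 has an FTA preferential rate, but origin Bralune is not Vinova; base rate stands.
Duty = $294,524.32 × 11.5% + 2,641 × $1.29 = $37,277.19.
Line 2 (M-363, Solara, 961 pairs, $28,743.51):
Code M-363 is under a tariff-rate quota (threshold 1,700 pairs). Quantity 961 pairs is within the quota, so the in-quota rate 10% applies to the full value.
Duty = $28,743.51 × 10% = $2,874.35.
Line 3 (E-929, Vinova, 1,253 liters, $213,511.20):
Base rate for E-929 is 17.5% + $3.77/liter.
Origin Vinova qualifies under the Zoreth–Vinova agreement and E-929 is covered: preferential rate 11.5% applies instead.
Duty = $213,511.20 × 11.5% = $24,553.79.
Total = $37,277.19 + $2,874.35 + $24,553.79 = $64,705.33.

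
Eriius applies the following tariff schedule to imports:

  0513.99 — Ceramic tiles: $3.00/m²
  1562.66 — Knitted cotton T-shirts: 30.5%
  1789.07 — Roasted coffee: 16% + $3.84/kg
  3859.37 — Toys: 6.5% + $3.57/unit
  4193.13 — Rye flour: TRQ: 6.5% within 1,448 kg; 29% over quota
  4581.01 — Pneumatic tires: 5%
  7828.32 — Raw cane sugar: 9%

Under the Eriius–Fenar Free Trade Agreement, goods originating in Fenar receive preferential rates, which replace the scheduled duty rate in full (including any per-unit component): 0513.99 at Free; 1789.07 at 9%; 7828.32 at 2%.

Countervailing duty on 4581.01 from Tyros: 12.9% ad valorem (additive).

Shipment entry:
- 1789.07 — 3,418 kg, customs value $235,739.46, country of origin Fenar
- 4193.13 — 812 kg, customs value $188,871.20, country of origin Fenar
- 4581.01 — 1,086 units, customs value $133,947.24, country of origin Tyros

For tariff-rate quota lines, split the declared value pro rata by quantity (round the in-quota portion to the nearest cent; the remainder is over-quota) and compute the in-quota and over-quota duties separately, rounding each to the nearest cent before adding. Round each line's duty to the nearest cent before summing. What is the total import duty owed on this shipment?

$57,469.74

Line 1 (1789.07, Fenar, 3,418 kg, $235,739.46):
Base rate for 1789.07 is 16% + $3.84/kg.
Origin Fenar qualifies under the Eriius–Fenar agreement and 1789.07 is covered: preferential rate 9% applies instead.
Duty = $235,739.46 × 9% = $21,216.55.
Line 2 (4193.13, Fenar, 812 kg, $188,871.20):
Code 4193.13 is under a tariff-rate quota (threshold 1,448 kg). Quantity 812 kg is within the quota, so the in-quota rate 6.5% applies to the full value.
Duty = $188,871.20 × 6.5% = $12,276.63.
Line 3 (4581.01, Tyros, 1,086 units, $133,947.24):
Base rate for 4581.01 is 5%.
Additional duty on 4581.01 from Tyros: +12.9%. Applied ad valorem rate: 5% + 12.9% = 17.9%.
Duty = $133,947.24 × 17.9% = $23,976.56.
Total = $21,216.55 + $12,276.63 + $23,976.56 = $57,469.74.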